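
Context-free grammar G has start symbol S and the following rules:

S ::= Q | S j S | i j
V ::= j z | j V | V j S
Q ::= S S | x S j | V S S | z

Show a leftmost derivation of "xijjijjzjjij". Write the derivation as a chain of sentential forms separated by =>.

S => SjS   [S ::= S j S]
SjS => QjS   [S ::= Q]
QjS => xSjjS   [Q ::= x S j]
xSjjS => xSjSjjS   [S ::= S j S]
xSjSjjS => xijjSjjS   [S ::= i j]
xijjSjjS => xijjSjSjjS   [S ::= S j S]
xijjSjSjjS => xijjijjSjjS   [S ::= i j]
xijjijjSjjS => xijjijjQjjS   [S ::= Q]
xijjijjQjjS => xijjijjzjjS   [Q ::= z]
xijjijjzjjS => xijjijjzjjij   [S ::= i j]

S => SjS => QjS => xSjjS => xSjSjjS => xijjSjjS => xijjSjSjjS => xijjijjSjjS => xijjijjQjjS => xijjijjzjjS => xijjijjzjjij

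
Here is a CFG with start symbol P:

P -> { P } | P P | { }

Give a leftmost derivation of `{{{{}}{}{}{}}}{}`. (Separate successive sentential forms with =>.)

P => PP => {P}P => {{P}}P => {{PP}}P => {{{P}P}}P => {{{{}}P}}P => {{{{}}PP}}P => {{{{}}PPP}}P => {{{{}}{}PP}}P => {{{{}}{}{}P}}P => {{{{}}{}{}{}}}P => {{{{}}{}{}{}}}{}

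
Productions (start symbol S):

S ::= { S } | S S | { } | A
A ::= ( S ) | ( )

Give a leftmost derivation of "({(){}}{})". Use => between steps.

S => A   [S ::= A]
A => (S)   [A ::= ( S )]
(S) => (SS)   [S ::= S S]
(SS) => ({S}S)   [S ::= { S }]
({S}S) => ({SS}S)   [S ::= S S]
({SS}S) => ({AS}S)   [S ::= A]
({AS}S) => ({()S}S)   [A ::= ( )]
({()S}S) => ({(){}}S)   [S ::= { }]
({(){}}S) => ({(){}}{})   [S ::= { }]

S => A => (S) => (SS) => ({S}S) => ({SS}S) => ({AS}S) => ({()S}S) => ({(){}}S) => ({(){}}{})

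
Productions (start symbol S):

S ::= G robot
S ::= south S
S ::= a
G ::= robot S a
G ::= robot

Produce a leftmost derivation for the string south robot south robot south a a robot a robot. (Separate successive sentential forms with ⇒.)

S ⇒ south S ⇒ south G robot ⇒ south robot S a robot ⇒ south robot south S a robot ⇒ south robot south G robot a robot ⇒ south robot south robot S a robot a robot ⇒ south robot south robot south S a robot a robot ⇒ south robot south robot south a a robot a robot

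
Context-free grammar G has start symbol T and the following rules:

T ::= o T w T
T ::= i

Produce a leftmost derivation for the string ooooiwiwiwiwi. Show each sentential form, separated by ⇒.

T ⇒ oTwT ⇒ ooTwTwT ⇒ oooTwTwTwT ⇒ ooooTwTwTwTwT ⇒ ooooiwTwTwTwT ⇒ ooooiwiwTwTwT ⇒ ooooiwiwiwTwT ⇒ ooooiwiwiwiwT ⇒ ooooiwiwiwiwi

T ⇒ oTwT   [T ::= o T w T]
oTwT ⇒ ooTwTwT   [T ::= o T w T]
ooTwTwT ⇒ oooTwTwTwT   [T ::= o T w T]
oooTwTwTwT ⇒ ooooTwTwTwTwT   [T ::= o T w T]
ooooTwTwTwTwT ⇒ ooooiwTwTwTwT   [T ::= i]
ooooiwTwTwTwT ⇒ ooooiwiwTwTwT   [T ::= i]
ooooiwiwTwTwT ⇒ ooooiwiwiwTwT   [T ::= i]
ooooiwiwiwTwT ⇒ ooooiwiwiwiwT   [T ::= i]
ooooiwiwiwiwT ⇒ ooooiwiwiwiwi   [T ::= i]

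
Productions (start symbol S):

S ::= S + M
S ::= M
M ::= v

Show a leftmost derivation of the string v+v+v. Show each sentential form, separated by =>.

S => S+M => S+M+M => M+M+M => v+M+M => v+v+M => v+v+v

S => S+M   [S ::= S + M]
S+M => S+M+M   [S ::= S + M]
S+M+M => M+M+M   [S ::= M]
M+M+M => v+M+M   [M ::= v]
v+M+M => v+v+M   [M ::= v]
v+v+M => v+v+v   [M ::= v]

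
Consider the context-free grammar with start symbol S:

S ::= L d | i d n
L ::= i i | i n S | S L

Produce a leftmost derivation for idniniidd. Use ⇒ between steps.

S⇒Ld⇒SLd⇒idnLd⇒idninSd⇒idninLdd⇒idniniidd

S ⇒ Ld   [S ::= L d]
Ld ⇒ SLd   [L ::= S L]
SLd ⇒ idnLd   [S ::= i d n]
idnLd ⇒ idninSd   [L ::= i n S]
idninSd ⇒ idninLdd   [S ::= L d]
idninLdd ⇒ idniniidd   [L ::= i i]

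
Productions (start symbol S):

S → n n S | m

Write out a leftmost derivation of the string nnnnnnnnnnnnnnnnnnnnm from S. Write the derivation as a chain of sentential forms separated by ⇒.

S ⇒ nnS   [S → n n S]
nnS ⇒ nnnnS   [S → n n S]
nnnnS ⇒ nnnnnnS   [S → n n S]
nnnnnnS ⇒ nnnnnnnnS   [S → n n S]
nnnnnnnnS ⇒ nnnnnnnnnnS   [S → n n S]
nnnnnnnnnnS ⇒ nnnnnnnnnnnnS   [S → n n S]
nnnnnnnnnnnnS ⇒ nnnnnnnnnnnnnnS   [S → n n S]
nnnnnnnnnnnnnnS ⇒ nnnnnnnnnnnnnnnnS   [S → n n S]
nnnnnnnnnnnnnnnnS ⇒ nnnnnnnnnnnnnnnnnnS   [S → n n S]
nnnnnnnnnnnnnnnnnnS ⇒ nnnnnnnnnnnnnnnnnnnnS   [S → n n S]
nnnnnnnnnnnnnnnnnnnnS ⇒ nnnnnnnnnnnnnnnnnnnnm   [S → m]

S ⇒ nnS ⇒ nnnnS ⇒ nnnnnnS ⇒ nnnnnnnnS ⇒ nnnnnnnnnnS ⇒ nnnnnnnnnnnnS ⇒ nnnnnnnnnnnnnnS ⇒ nnnnnnnnnnnnnnnnS ⇒ nnnnnnnnnnnnnnnnnnS ⇒ nnnnnnnnnnnnnnnnnnnnS ⇒ nnnnnnnnnnnnnnnnnnnnm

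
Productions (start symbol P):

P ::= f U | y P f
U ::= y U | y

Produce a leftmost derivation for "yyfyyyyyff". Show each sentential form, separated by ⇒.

P ⇒ yPf ⇒ yyPff ⇒ yyfUff ⇒ yyfyUff ⇒ yyfyyUff ⇒ yyfyyyUff ⇒ yyfyyyyUff ⇒ yyfyyyyyff

P ⇒ yPf   [P ::= y P f]
yPf ⇒ yyPff   [P ::= y P f]
yyPff ⇒ yyfUff   [P ::= f U]
yyfUff ⇒ yyfyUff   [U ::= y U]
yyfyUff ⇒ yyfyyUff   [U ::= y U]
yyfyyUff ⇒ yyfyyyUff   [U ::= y U]
yyfyyyUff ⇒ yyfyyyyUff   [U ::= y U]
yyfyyyyUff ⇒ yyfyyyyyff   [U ::= y]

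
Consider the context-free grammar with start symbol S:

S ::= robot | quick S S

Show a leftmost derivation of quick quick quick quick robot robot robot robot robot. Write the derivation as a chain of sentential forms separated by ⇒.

S ⇒ quick S S   [S ::= quick S S]
quick S S ⇒ quick quick S S S   [S ::= quick S S]
quick quick S S S ⇒ quick quick quick S S S S   [S ::= quick S S]
quick quick quick S S S S ⇒ quick quick quick quick S S S S S   [S ::= quick S S]
quick quick quick quick S S S S S ⇒ quick quick quick quick robot S S S S   [S ::= robot]
quick quick quick quick robot S S S S ⇒ quick quick quick quick robot robot S S S   [S ::= robot]
quick quick quick quick robot robot S S S ⇒ quick quick quick quick robot robot robot S S   [S ::= robot]
quick quick quick quick robot robot robot S S ⇒ quick quick quick quick robot robot robot robot S   [S ::= robot]
quick quick quick quick robot robot robot robot S ⇒ quick quick quick quick robot robot robot robot robot   [S ::= robot]

S ⇒ quick S S ⇒ quick quick S S S ⇒ quick quick quick S S S S ⇒ quick quick quick quick S S S S S ⇒ quick quick quick quick robot S S S S ⇒ quick quick quick quick robot robot S S S ⇒ quick quick quick quick robot robot robot S S ⇒ quick quick quick quick robot robot robot robot S ⇒ quick quick quick quick robot robot robot robot robot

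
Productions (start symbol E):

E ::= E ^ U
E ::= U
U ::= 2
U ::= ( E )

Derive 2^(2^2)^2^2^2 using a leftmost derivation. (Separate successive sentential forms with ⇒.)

E⇒E^U⇒E^U^U⇒E^U^U^U⇒E^U^U^U^U⇒U^U^U^U^U⇒2^U^U^U^U⇒2^(E)^U^U^U⇒2^(E^U)^U^U^U⇒2^(U^U)^U^U^U⇒2^(2^U)^U^U^U⇒2^(2^2)^U^U^U⇒2^(2^2)^2^U^U⇒2^(2^2)^2^2^U⇒2^(2^2)^2^2^2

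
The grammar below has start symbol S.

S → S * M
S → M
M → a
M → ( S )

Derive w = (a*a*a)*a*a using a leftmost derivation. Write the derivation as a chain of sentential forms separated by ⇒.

S⇒S*M⇒S*M*M⇒M*M*M⇒(S)*M*M⇒(S*M)*M*M⇒(S*M*M)*M*M⇒(M*M*M)*M*M⇒(a*M*M)*M*M⇒(a*a*M)*M*M⇒(a*a*a)*M*M⇒(a*a*a)*a*M⇒(a*a*a)*a*a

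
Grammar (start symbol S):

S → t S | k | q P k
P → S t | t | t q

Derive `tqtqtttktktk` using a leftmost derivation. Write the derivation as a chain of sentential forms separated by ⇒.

S⇒tS⇒tqPk⇒tqStk⇒tqtStk⇒tqtqPktk⇒tqtqStktk⇒tqtqtStktk⇒tqtqttStktk⇒tqtqtttStktk⇒tqtqtttktktk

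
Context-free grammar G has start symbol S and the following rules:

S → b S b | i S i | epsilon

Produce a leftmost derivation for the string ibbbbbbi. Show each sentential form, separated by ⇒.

S ⇒ iSi ⇒ ibSbi ⇒ ibbSbbi ⇒ ibbbSbbbi ⇒ ibbbbbbi

S ⇒ iSi   [S → i S i]
iSi ⇒ ibSbi   [S → b S b]
ibSbi ⇒ ibbSbbi   [S → b S b]
ibbSbbi ⇒ ibbbSbbbi   [S → b S b]
ibbbSbbbi ⇒ ibbbbbbi   [S → epsilon]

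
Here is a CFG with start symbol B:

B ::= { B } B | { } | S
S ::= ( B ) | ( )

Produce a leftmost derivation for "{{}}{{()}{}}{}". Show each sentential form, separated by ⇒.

B ⇒ {B}B ⇒ {{}}B ⇒ {{}}{B}B ⇒ {{}}{{B}B}B ⇒ {{}}{{S}B}B ⇒ {{}}{{()}B}B ⇒ {{}}{{()}{}}B ⇒ {{}}{{()}{}}{}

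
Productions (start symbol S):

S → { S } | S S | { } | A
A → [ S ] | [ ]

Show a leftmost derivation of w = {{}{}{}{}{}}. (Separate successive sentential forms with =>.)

S => {S}   [S → { S }]
{S} => {SS}   [S → S S]
{SS} => {SSS}   [S → S S]
{SSS} => {SSSS}   [S → S S]
{SSSS} => {SSSSS}   [S → S S]
{SSSSS} => {{}SSSS}   [S → { }]
{{}SSSS} => {{}{}SSS}   [S → { }]
{{}{}SSS} => {{}{}{}SS}   [S → { }]
{{}{}{}SS} => {{}{}{}{}S}   [S → { }]
{{}{}{}{}S} => {{}{}{}{}{}}   [S → { }]

S => {S} => {SS} => {SSS} => {SSSS} => {SSSSS} => {{}SSSS} => {{}{}SSS} => {{}{}{}SS} => {{}{}{}{}S} => {{}{}{}{}{}}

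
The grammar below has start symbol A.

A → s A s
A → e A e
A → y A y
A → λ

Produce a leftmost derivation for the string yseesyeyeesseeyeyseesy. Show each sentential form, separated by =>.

A => yAy => ysAsy => yseAesy => yseeAeesy => yseesAseesy => yseesyAyseesy => yseesyeAeyseesy => yseesyeyAyeyseesy => yseesyeyeAeyeyseesy => yseesyeyeeAeeyeyseesy => yseesyeyeesAseeyeyseesy => yseesyeyeesseeyeyseesy

A => yAy   [A → y A y]
yAy => ysAsy   [A → s A s]
ysAsy => yseAesy   [A → e A e]
yseAesy => yseeAeesy   [A → e A e]
yseeAeesy => yseesAseesy   [A → s A s]
yseesAseesy => yseesyAyseesy   [A → y A y]
yseesyAyseesy => yseesyeAeyseesy   [A → e A e]
yseesyeAeyseesy => yseesyeyAyeyseesy   [A → y A y]
yseesyeyAyeyseesy => yseesyeyeAeyeyseesy   [A → e A e]
yseesyeyeAeyeyseesy => yseesyeyeeAeeyeyseesy   [A → e A e]
yseesyeyeeAeeyeyseesy => yseesyeyeesAseeyeyseesy   [A → s A s]
yseesyeyeesAseeyeyseesy => yseesyeyeesseeyeyseesy   [A → λ]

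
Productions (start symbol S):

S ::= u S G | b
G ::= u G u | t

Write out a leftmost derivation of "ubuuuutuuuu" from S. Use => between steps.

S => uSG   [S ::= u S G]
uSG => ubG   [S ::= b]
ubG => ubuGu   [G ::= u G u]
ubuGu => ubuuGuu   [G ::= u G u]
ubuuGuu => ubuuuGuuu   [G ::= u G u]
ubuuuGuuu => ubuuuuGuuuu   [G ::= u G u]
ubuuuuGuuuu => ubuuuutuuuu   [G ::= t]

S=>uSG=>ubG=>ubuGu=>ubuuGuu=>ubuuuGuuu=>ubuuuuGuuuu=>ubuuuutuuuu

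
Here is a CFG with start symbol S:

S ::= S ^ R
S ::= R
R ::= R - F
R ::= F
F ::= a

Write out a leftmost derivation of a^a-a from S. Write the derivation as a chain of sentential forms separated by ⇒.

S ⇒ S^R   [S ::= S ^ R]
S^R ⇒ R^R   [S ::= R]
R^R ⇒ F^R   [R ::= F]
F^R ⇒ a^R   [F ::= a]
a^R ⇒ a^R-F   [R ::= R - F]
a^R-F ⇒ a^F-F   [R ::= F]
a^F-F ⇒ a^a-F   [F ::= a]
a^a-F ⇒ a^a-a   [F ::= a]

S ⇒ S^R ⇒ R^R ⇒ F^R ⇒ a^R ⇒ a^R-F ⇒ a^F-F ⇒ a^a-F ⇒ a^a-a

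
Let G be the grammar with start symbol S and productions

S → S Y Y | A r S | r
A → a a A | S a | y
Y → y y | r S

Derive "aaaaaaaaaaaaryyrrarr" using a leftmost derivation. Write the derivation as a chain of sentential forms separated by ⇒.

S ⇒ ArS   [S → A r S]
ArS ⇒ aaArS   [A → a a A]
aaArS ⇒ aaaaArS   [A → a a A]
aaaaArS ⇒ aaaaaaArS   [A → a a A]
aaaaaaArS ⇒ aaaaaaaaArS   [A → a a A]
aaaaaaaaArS ⇒ aaaaaaaaaaArS   [A → a a A]
aaaaaaaaaaArS ⇒ aaaaaaaaaaaaArS   [A → a a A]
aaaaaaaaaaaaArS ⇒ aaaaaaaaaaaaSarS   [A → S a]
aaaaaaaaaaaaSarS ⇒ aaaaaaaaaaaaSYYarS   [S → S Y Y]
aaaaaaaaaaaaSYYarS ⇒ aaaaaaaaaaaarYYarS   [S → r]
aaaaaaaaaaaarYYarS ⇒ aaaaaaaaaaaaryyYarS   [Y → y y]
aaaaaaaaaaaaryyYarS ⇒ aaaaaaaaaaaaryyrSarS   [Y → r S]
aaaaaaaaaaaaryyrSarS ⇒ aaaaaaaaaaaaryyrrarS   [S → r]
aaaaaaaaaaaaryyrrarS ⇒ aaaaaaaaaaaaryyrrarr   [S → r]

S ⇒ ArS ⇒ aaArS ⇒ aaaaArS ⇒ aaaaaaArS ⇒ aaaaaaaaArS ⇒ aaaaaaaaaaArS ⇒ aaaaaaaaaaaaArS ⇒ aaaaaaaaaaaaSarS ⇒ aaaaaaaaaaaaSYYarS ⇒ aaaaaaaaaaaarYYarS ⇒ aaaaaaaaaaaaryyYarS ⇒ aaaaaaaaaaaaryyrSarS ⇒ aaaaaaaaaaaaryyrrarS ⇒ aaaaaaaaaaaaryyrrarr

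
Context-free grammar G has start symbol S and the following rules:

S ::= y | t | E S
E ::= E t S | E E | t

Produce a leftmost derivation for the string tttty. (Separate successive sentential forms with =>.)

S => ES   [S ::= E S]
ES => EES   [E ::= E E]
EES => EEES   [E ::= E E]
EEES => EEEES   [E ::= E E]
EEEES => tEEES   [E ::= t]
tEEES => ttEES   [E ::= t]
ttEES => tttES   [E ::= t]
tttES => ttttS   [E ::= t]
ttttS => tttty   [S ::= y]

S => ES => EES => EEES => EEEES => tEEES => ttEES => tttES => ttttS => tttty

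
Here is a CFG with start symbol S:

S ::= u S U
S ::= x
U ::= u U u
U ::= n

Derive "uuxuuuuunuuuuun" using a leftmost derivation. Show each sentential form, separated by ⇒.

S ⇒ uSU   [S ::= u S U]
uSU ⇒ uuSUU   [S ::= u S U]
uuSUU ⇒ uuxUU   [S ::= x]
uuxUU ⇒ uuxuUuU   [U ::= u U u]
uuxuUuU ⇒ uuxuuUuuU   [U ::= u U u]
uuxuuUuuU ⇒ uuxuuuUuuuU   [U ::= u U u]
uuxuuuUuuuU ⇒ uuxuuuuUuuuuU   [U ::= u U u]
uuxuuuuUuuuuU ⇒ uuxuuuuuUuuuuuU   [U ::= u U u]
uuxuuuuuUuuuuuU ⇒ uuxuuuuunuuuuuU   [U ::= n]
uuxuuuuunuuuuuU ⇒ uuxuuuuunuuuuun   [U ::= n]

S ⇒ uSU ⇒ uuSUU ⇒ uuxUU ⇒ uuxuUuU ⇒ uuxuuUuuU ⇒ uuxuuuUuuuU ⇒ uuxuuuuUuuuuU ⇒ uuxuuuuuUuuuuuU ⇒ uuxuuuuunuuuuuU ⇒ uuxuuuuunuuuuun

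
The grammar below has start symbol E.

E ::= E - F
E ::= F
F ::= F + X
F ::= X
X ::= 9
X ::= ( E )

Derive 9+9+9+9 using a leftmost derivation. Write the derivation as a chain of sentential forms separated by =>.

E => F   [E ::= F]
F => F+X   [F ::= F + X]
F+X => F+X+X   [F ::= F + X]
F+X+X => F+X+X+X   [F ::= F + X]
F+X+X+X => X+X+X+X   [F ::= X]
X+X+X+X => 9+X+X+X   [X ::= 9]
9+X+X+X => 9+9+X+X   [X ::= 9]
9+9+X+X => 9+9+9+X   [X ::= 9]
9+9+9+X => 9+9+9+9   [X ::= 9]

E => F => F+X => F+X+X => F+X+X+X => X+X+X+X => 9+X+X+X => 9+9+X+X => 9+9+9+X => 9+9+9+9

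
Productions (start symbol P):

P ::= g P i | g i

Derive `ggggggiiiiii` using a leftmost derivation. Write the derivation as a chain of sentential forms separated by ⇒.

P ⇒ gPi   [P ::= g P i]
gPi ⇒ ggPii   [P ::= g P i]
ggPii ⇒ gggPiii   [P ::= g P i]
gggPiii ⇒ ggggPiiii   [P ::= g P i]
ggggPiiii ⇒ gggggPiiiii   [P ::= g P i]
gggggPiiiii ⇒ ggggggiiiiii   [P ::= g i]

P ⇒ gPi ⇒ ggPii ⇒ gggPiii ⇒ ggggPiiii ⇒ gggggPiiiii ⇒ ggggggiiiiii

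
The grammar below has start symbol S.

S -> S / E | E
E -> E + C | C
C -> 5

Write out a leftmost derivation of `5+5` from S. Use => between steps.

S => E => E+C => C+C => 5+C => 5+5

S => E   [S -> E]
E => E+C   [E -> E + C]
E+C => C+C   [E -> C]
C+C => 5+C   [C -> 5]
5+C => 5+5   [C -> 5]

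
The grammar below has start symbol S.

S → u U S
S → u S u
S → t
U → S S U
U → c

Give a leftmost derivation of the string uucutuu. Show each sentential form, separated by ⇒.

S ⇒ uSu   [S → u S u]
uSu ⇒ uuUSu   [S → u U S]
uuUSu ⇒ uucSu   [U → c]
uucSu ⇒ uucuSuu   [S → u S u]
uucuSuu ⇒ uucutuu   [S → t]

S ⇒ uSu ⇒ uuUSu ⇒ uucSu ⇒ uucuSuu ⇒ uucutuu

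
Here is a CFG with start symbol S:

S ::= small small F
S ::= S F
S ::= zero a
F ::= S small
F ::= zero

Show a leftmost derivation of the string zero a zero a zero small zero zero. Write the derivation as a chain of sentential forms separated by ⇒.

S ⇒ S F   [S ::= S F]
S F ⇒ S F F   [S ::= S F]
S F F ⇒ S F F F   [S ::= S F]
S F F F ⇒ zero a F F F   [S ::= zero a]
zero a F F F ⇒ zero a S small F F   [F ::= S small]
zero a S small F F ⇒ zero a S F small F F   [S ::= S F]
zero a S F small F F ⇒ zero a zero a F small F F   [S ::= zero a]
zero a zero a F small F F ⇒ zero a zero a zero small F F   [F ::= zero]
zero a zero a zero small F F ⇒ zero a zero a zero small zero F   [F ::= zero]
zero a zero a zero small zero F ⇒ zero a zero a zero small zero zero   [F ::= zero]

S ⇒ S F ⇒ S F F ⇒ S F F F ⇒ zero a F F F ⇒ zero a S small F F ⇒ zero a S F small F F ⇒ zero a zero a F small F F ⇒ zero a zero a zero small F F ⇒ zero a zero a zero small zero F ⇒ zero a zero a zero small zero zero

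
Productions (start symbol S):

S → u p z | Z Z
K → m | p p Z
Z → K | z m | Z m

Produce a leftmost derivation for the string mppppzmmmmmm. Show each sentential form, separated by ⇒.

S⇒ZZ⇒KZ⇒mZ⇒mZm⇒mZmm⇒mKmm⇒mppZmm⇒mppZmmm⇒mppZmmmm⇒mppKmmmm⇒mppppZmmmm⇒mppppZmmmmm⇒mppppzmmmmmm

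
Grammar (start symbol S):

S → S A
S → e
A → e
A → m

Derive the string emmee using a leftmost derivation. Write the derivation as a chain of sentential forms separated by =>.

S => SA => SAA => SAAA => SAAAA => eAAAA => emAAA => emmAA => emmeA => emmee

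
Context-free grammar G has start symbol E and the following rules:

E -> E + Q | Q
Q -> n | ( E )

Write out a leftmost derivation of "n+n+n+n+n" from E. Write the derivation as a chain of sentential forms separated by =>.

E => E+Q   [E -> E + Q]
E+Q => E+Q+Q   [E -> E + Q]
E+Q+Q => E+Q+Q+Q   [E -> E + Q]
E+Q+Q+Q => E+Q+Q+Q+Q   [E -> E + Q]
E+Q+Q+Q+Q => Q+Q+Q+Q+Q   [E -> Q]
Q+Q+Q+Q+Q => n+Q+Q+Q+Q   [Q -> n]
n+Q+Q+Q+Q => n+n+Q+Q+Q   [Q -> n]
n+n+Q+Q+Q => n+n+n+Q+Q   [Q -> n]
n+n+n+Q+Q => n+n+n+n+Q   [Q -> n]
n+n+n+n+Q => n+n+n+n+n   [Q -> n]

E=>E+Q=>E+Q+Q=>E+Q+Q+Q=>E+Q+Q+Q+Q=>Q+Q+Q+Q+Q=>n+Q+Q+Q+Q=>n+n+Q+Q+Q=>n+n+n+Q+Q=>n+n+n+n+Q=>n+n+n+n+n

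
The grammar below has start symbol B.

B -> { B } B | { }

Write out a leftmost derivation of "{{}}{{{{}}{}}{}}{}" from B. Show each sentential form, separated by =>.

B => {B}B => {{}}B => {{}}{B}B => {{}}{{B}B}B => {{}}{{{B}B}B}B => {{}}{{{{}}B}B}B => {{}}{{{{}}{}}B}B => {{}}{{{{}}{}}{}}B => {{}}{{{{}}{}}{}}{}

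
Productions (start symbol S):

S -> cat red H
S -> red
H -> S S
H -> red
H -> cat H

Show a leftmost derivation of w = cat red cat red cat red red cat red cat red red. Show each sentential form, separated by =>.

S => cat red H => cat red S S => cat red cat red H S => cat red cat red S S S => cat red cat red cat red H S S => cat red cat red cat red red S S => cat red cat red cat red red cat red H S => cat red cat red cat red red cat red cat H S => cat red cat red cat red red cat red cat red S => cat red cat red cat red red cat red cat red red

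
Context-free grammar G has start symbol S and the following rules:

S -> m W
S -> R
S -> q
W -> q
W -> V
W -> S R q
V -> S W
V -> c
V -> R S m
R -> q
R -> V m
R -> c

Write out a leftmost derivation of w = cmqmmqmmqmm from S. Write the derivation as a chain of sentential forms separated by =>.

S => R => Vm => RSmm => VmSmm => RSmmSmm => VmSmmSmm => RSmmSmmSmm => VmSmmSmmSmm => cmSmmSmmSmm => cmqmmSmmSmm => cmqmmqmmSmm => cmqmmqmmqmm

S => R   [S -> R]
R => Vm   [R -> V m]
Vm => RSmm   [V -> R S m]
RSmm => VmSmm   [R -> V m]
VmSmm => RSmmSmm   [V -> R S m]
RSmmSmm => VmSmmSmm   [R -> V m]
VmSmmSmm => RSmmSmmSmm   [V -> R S m]
RSmmSmmSmm => VmSmmSmmSmm   [R -> V m]
VmSmmSmmSmm => cmSmmSmmSmm   [V -> c]
cmSmmSmmSmm => cmqmmSmmSmm   [S -> q]
cmqmmSmmSmm => cmqmmqmmSmm   [S -> q]
cmqmmqmmSmm => cmqmmqmmqmm   [S -> q]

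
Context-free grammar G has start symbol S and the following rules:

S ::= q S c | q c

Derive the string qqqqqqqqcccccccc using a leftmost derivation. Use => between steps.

S => qSc => qqScc => qqqSccc => qqqqScccc => qqqqqSccccc => qqqqqqScccccc => qqqqqqqSccccccc => qqqqqqqqcccccccc

S => qSc   [S ::= q S c]
qSc => qqScc   [S ::= q S c]
qqScc => qqqSccc   [S ::= q S c]
qqqSccc => qqqqScccc   [S ::= q S c]
qqqqScccc => qqqqqSccccc   [S ::= q S c]
qqqqqSccccc => qqqqqqScccccc   [S ::= q S c]
qqqqqqScccccc => qqqqqqqSccccccc   [S ::= q S c]
qqqqqqqSccccccc => qqqqqqqqcccccccc   [S ::= q c]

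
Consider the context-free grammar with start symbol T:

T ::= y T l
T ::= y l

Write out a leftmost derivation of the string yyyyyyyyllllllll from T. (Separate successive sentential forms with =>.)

T => yTl   [T ::= y T l]
yTl => yyTll   [T ::= y T l]
yyTll => yyyTlll   [T ::= y T l]
yyyTlll => yyyyTllll   [T ::= y T l]
yyyyTllll => yyyyyTlllll   [T ::= y T l]
yyyyyTlllll => yyyyyyTllllll   [T ::= y T l]
yyyyyyTllllll => yyyyyyyTlllllll   [T ::= y T l]
yyyyyyyTlllllll => yyyyyyyyllllllll   [T ::= y l]

T => yTl => yyTll => yyyTlll => yyyyTllll => yyyyyTlllll => yyyyyyTllllll => yyyyyyyTlllllll => yyyyyyyyllllllll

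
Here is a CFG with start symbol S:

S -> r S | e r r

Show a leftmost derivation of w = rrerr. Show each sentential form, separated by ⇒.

S ⇒ rS   [S -> r S]
rS ⇒ rrS   [S -> r S]
rrS ⇒ rrerr   [S -> e r r]

S⇒rS⇒rrS⇒rrerr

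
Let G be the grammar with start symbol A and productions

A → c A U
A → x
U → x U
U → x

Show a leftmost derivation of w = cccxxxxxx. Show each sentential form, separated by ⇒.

A ⇒ cAU ⇒ ccAUU ⇒ cccAUUU ⇒ cccxUUU ⇒ cccxxUUU ⇒ cccxxxUU ⇒ cccxxxxUU ⇒ cccxxxxxU ⇒ cccxxxxxx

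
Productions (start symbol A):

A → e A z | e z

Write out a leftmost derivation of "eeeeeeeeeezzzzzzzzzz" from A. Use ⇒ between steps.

A⇒eAz⇒eeAzz⇒eeeAzzz⇒eeeeAzzzz⇒eeeeeAzzzzz⇒eeeeeeAzzzzzz⇒eeeeeeeAzzzzzzz⇒eeeeeeeeAzzzzzzzz⇒eeeeeeeeeAzzzzzzzzz⇒eeeeeeeeeezzzzzzzzzz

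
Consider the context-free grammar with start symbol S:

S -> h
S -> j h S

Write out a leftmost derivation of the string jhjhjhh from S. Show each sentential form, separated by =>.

S => jhS => jhjhS => jhjhjhS => jhjhjhh

S => jhS   [S -> j h S]
jhS => jhjhS   [S -> j h S]
jhjhS => jhjhjhS   [S -> j h S]
jhjhjhS => jhjhjhh   [S -> h]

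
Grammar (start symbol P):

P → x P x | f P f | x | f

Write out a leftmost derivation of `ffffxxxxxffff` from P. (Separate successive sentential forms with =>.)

P => fPf => ffPff => fffPfff => ffffPffff => ffffxPxffff => ffffxxPxxffff => ffffxxxxxffff

P => fPf   [P → f P f]
fPf => ffPff   [P → f P f]
ffPff => fffPfff   [P → f P f]
fffPfff => ffffPffff   [P → f P f]
ffffPffff => ffffxPxffff   [P → x P x]
ffffxPxffff => ffffxxPxxffff   [P → x P x]
ffffxxPxxffff => ffffxxxxxffff   [P → x]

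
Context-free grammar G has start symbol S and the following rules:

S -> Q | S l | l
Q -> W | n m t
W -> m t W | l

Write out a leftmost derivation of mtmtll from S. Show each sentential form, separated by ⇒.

S ⇒ Sl ⇒ Ql ⇒ Wl ⇒ mtWl ⇒ mtmtWl ⇒ mtmtll

S ⇒ Sl   [S -> S l]
Sl ⇒ Ql   [S -> Q]
Ql ⇒ Wl   [Q -> W]
Wl ⇒ mtWl   [W -> m t W]
mtWl ⇒ mtmtWl   [W -> m t W]
mtmtWl ⇒ mtmtll   [W -> l]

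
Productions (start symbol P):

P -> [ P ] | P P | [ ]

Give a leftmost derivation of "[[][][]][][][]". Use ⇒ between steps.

P⇒PP⇒PPP⇒PPPP⇒[P]PPP⇒[PP]PPP⇒[PPP]PPP⇒[[]PP]PPP⇒[[][]P]PPP⇒[[][][]]PPP⇒[[][][]][]PP⇒[[][][]][][]P⇒[[][][]][][][]

P ⇒ PP   [P -> P P]
PP ⇒ PPP   [P -> P P]
PPP ⇒ PPPP   [P -> P P]
PPPP ⇒ [P]PPP   [P -> [ P ]]
[P]PPP ⇒ [PP]PPP   [P -> P P]
[PP]PPP ⇒ [PPP]PPP   [P -> P P]
[PPP]PPP ⇒ [[]PP]PPP   [P -> [ ]]
[[]PP]PPP ⇒ [[][]P]PPP   [P -> [ ]]
[[][]P]PPP ⇒ [[][][]]PPP   [P -> [ ]]
[[][][]]PPP ⇒ [[][][]][]PP   [P -> [ ]]
[[][][]][]PP ⇒ [[][][]][][]P   [P -> [ ]]
[[][][]][][]P ⇒ [[][][]][][][]   [P -> [ ]]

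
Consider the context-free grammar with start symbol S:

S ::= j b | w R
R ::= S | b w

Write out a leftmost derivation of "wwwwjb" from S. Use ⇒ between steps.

S ⇒ wR   [S ::= w R]
wR ⇒ wS   [R ::= S]
wS ⇒ wwR   [S ::= w R]
wwR ⇒ wwS   [R ::= S]
wwS ⇒ wwwR   [S ::= w R]
wwwR ⇒ wwwS   [R ::= S]
wwwS ⇒ wwwwR   [S ::= w R]
wwwwR ⇒ wwwwS   [R ::= S]
wwwwS ⇒ wwwwjb   [S ::= j b]

S ⇒ wR ⇒ wS ⇒ wwR ⇒ wwS ⇒ wwwR ⇒ wwwS ⇒ wwwwR ⇒ wwwwS ⇒ wwwwjb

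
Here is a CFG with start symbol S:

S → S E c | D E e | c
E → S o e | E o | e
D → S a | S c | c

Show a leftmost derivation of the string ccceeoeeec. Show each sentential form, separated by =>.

S => SEc => DEeEc => cEeEc => cSoeeEc => cDEeoeeEc => cScEeoeeEc => cccEeoeeEc => ccceeoeeEc => ccceeoeeec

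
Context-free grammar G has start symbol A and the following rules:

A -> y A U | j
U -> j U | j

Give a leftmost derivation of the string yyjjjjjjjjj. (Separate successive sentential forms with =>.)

A => yAU => yyAUU => yyjUU => yyjjUU => yyjjjUU => yyjjjjUU => yyjjjjjU => yyjjjjjjU => yyjjjjjjjU => yyjjjjjjjjU => yyjjjjjjjjj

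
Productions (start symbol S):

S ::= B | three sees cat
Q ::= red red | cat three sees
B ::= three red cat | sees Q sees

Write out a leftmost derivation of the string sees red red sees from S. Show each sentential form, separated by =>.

S => B => sees Q sees => sees red red sees

S => B   [S ::= B]
B => sees Q sees   [B ::= sees Q sees]
sees Q sees => sees red red sees   [Q ::= red red]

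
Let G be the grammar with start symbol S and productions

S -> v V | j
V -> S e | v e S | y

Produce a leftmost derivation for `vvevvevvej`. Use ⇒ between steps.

S ⇒ vV   [S -> v V]
vV ⇒ vveS   [V -> v e S]
vveS ⇒ vvevV   [S -> v V]
vvevV ⇒ vvevveS   [V -> v e S]
vvevveS ⇒ vvevvevV   [S -> v V]
vvevvevV ⇒ vvevvevveS   [V -> v e S]
vvevvevveS ⇒ vvevvevvej   [S -> j]

S ⇒ vV ⇒ vveS ⇒ vvevV ⇒ vvevveS ⇒ vvevvevV ⇒ vvevvevveS ⇒ vvevvevvej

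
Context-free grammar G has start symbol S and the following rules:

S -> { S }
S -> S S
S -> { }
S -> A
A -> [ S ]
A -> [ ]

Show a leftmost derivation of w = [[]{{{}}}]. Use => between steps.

S => A => [S] => [SS] => [AS] => [[]S] => [[]{S}] => [[]{{S}}] => [[]{{{}}}]

S => A   [S -> A]
A => [S]   [A -> [ S ]]
[S] => [SS]   [S -> S S]
[SS] => [AS]   [S -> A]
[AS] => [[]S]   [A -> [ ]]
[[]S] => [[]{S}]   [S -> { S }]
[[]{S}] => [[]{{S}}]   [S -> { S }]
[[]{{S}}] => [[]{{{}}}]   [S -> { }]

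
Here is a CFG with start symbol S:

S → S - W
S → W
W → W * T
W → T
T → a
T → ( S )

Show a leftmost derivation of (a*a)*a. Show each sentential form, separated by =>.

S => W => W*T => T*T => (S)*T => (W)*T => (W*T)*T => (T*T)*T => (a*T)*T => (a*a)*T => (a*a)*a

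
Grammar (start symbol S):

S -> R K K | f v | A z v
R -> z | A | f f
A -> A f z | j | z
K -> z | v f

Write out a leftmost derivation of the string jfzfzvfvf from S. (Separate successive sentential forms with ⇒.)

S ⇒ RKK   [S -> R K K]
RKK ⇒ AKK   [R -> A]
AKK ⇒ AfzKK   [A -> A f z]
AfzKK ⇒ AfzfzKK   [A -> A f z]
AfzfzKK ⇒ jfzfzKK   [A -> j]
jfzfzKK ⇒ jfzfzvfK   [K -> v f]
jfzfzvfK ⇒ jfzfzvfvf   [K -> v f]

S⇒RKK⇒AKK⇒AfzKK⇒AfzfzKK⇒jfzfzKK⇒jfzfzvfK⇒jfzfzvfvf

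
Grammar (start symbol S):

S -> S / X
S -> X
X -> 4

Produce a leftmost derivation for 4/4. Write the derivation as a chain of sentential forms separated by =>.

S => S/X   [S -> S / X]
S/X => X/X   [S -> X]
X/X => 4/X   [X -> 4]
4/X => 4/4   [X -> 4]

S => S/X => X/X => 4/X => 4/4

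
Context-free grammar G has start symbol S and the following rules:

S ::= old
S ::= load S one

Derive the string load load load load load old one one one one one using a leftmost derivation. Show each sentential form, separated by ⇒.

S ⇒ load S one ⇒ load load S one one ⇒ load load load S one one one ⇒ load load load load S one one one one ⇒ load load load load load S one one one one one ⇒ load load load load load old one one one one one

S ⇒ load S one   [S ::= load S one]
load S one ⇒ load load S one one   [S ::= load S one]
load load S one one ⇒ load load load S one one one   [S ::= load S one]
load load load S one one one ⇒ load load load load S one one one one   [S ::= load S one]
load load load load S one one one one ⇒ load load load load load S one one one one one   [S ::= load S one]
load load load load load S one one one one one ⇒ load load load load load old one one one one one   [S ::= old]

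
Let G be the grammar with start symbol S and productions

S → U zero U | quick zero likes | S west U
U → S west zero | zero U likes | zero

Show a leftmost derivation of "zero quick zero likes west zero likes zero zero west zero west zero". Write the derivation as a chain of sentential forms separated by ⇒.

S ⇒ S west U   [S → S west U]
S west U ⇒ S west U west U   [S → S west U]
S west U west U ⇒ U zero U west U west U   [S → U zero U]
U zero U west U west U ⇒ zero U likes zero U west U west U   [U → zero U likes]
zero U likes zero U west U west U ⇒ zero S west zero likes zero U west U west U   [U → S west zero]
zero S west zero likes zero U west U west U ⇒ zero quick zero likes west zero likes zero U west U west U   [S → quick zero likes]
zero quick zero likes west zero likes zero U west U west U ⇒ zero quick zero likes west zero likes zero zero west U west U   [U → zero]
zero quick zero likes west zero likes zero zero west U west U ⇒ zero quick zero likes west zero likes zero zero west zero west U   [U → zero]
zero quick zero likes west zero likes zero zero west zero west U ⇒ zero quick zero likes west zero likes zero zero west zero west zero   [U → zero]

S ⇒ S west U ⇒ S west U west U ⇒ U zero U west U west U ⇒ zero U likes zero U west U west U ⇒ zero S west zero likes zero U west U west U ⇒ zero quick zero likes west zero likes zero U west U west U ⇒ zero quick zero likes west zero likes zero zero west U west U ⇒ zero quick zero likes west zero likes zero zero west zero west U ⇒ zero quick zero likes west zero likes zero zero west zero west zero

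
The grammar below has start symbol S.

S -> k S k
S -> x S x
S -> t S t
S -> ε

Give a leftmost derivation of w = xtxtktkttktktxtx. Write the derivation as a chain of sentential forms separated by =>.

S => xSx   [S -> x S x]
xSx => xtStx   [S -> t S t]
xtStx => xtxSxtx   [S -> x S x]
xtxSxtx => xtxtStxtx   [S -> t S t]
xtxtStxtx => xtxtkSktxtx   [S -> k S k]
xtxtkSktxtx => xtxtktStktxtx   [S -> t S t]
xtxtktStktxtx => xtxtktkSktktxtx   [S -> k S k]
xtxtktkSktktxtx => xtxtktktStktktxtx   [S -> t S t]
xtxtktktStktktxtx => xtxtktkttktktxtx   [S -> ε]

S=>xSx=>xtStx=>xtxSxtx=>xtxtStxtx=>xtxtkSktxtx=>xtxtktStktxtx=>xtxtktkSktktxtx=>xtxtktktStktktxtx=>xtxtktkttktktxtx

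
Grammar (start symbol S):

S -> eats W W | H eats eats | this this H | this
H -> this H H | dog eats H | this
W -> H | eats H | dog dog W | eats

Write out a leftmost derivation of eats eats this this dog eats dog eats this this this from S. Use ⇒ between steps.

S ⇒ eats W W ⇒ eats eats W ⇒ eats eats H ⇒ eats eats this H H ⇒ eats eats this this H H H ⇒ eats eats this this dog eats H H H ⇒ eats eats this this dog eats dog eats H H H ⇒ eats eats this this dog eats dog eats this H H ⇒ eats eats this this dog eats dog eats this this H ⇒ eats eats this this dog eats dog eats this this this

S ⇒ eats W W   [S -> eats W W]
eats W W ⇒ eats eats W   [W -> eats]
eats eats W ⇒ eats eats H   [W -> H]
eats eats H ⇒ eats eats this H H   [H -> this H H]
eats eats this H H ⇒ eats eats this this H H H   [H -> this H H]
eats eats this this H H H ⇒ eats eats this this dog eats H H H   [H -> dog eats H]
eats eats this this dog eats H H H ⇒ eats eats this this dog eats dog eats H H H   [H -> dog eats H]
eats eats this this dog eats dog eats H H H ⇒ eats eats this this dog eats dog eats this H H   [H -> this]
eats eats this this dog eats dog eats this H H ⇒ eats eats this this dog eats dog eats this this H   [H -> this]
eats eats this this dog eats dog eats this this H ⇒ eats eats this this dog eats dog eats this this this   [H -> this]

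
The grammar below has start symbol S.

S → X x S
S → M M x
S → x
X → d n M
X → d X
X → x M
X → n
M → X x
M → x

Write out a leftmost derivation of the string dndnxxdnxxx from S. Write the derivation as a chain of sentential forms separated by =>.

S => XxS => dnMxS => dnXxxS => dndXxxS => dndnxxS => dndnxxXxS => dndnxxdnMxS => dndnxxdnxxS => dndnxxdnxxx

S => XxS   [S → X x S]
XxS => dnMxS   [X → d n M]
dnMxS => dnXxxS   [M → X x]
dnXxxS => dndXxxS   [X → d X]
dndXxxS => dndnxxS   [X → n]
dndnxxS => dndnxxXxS   [S → X x S]
dndnxxXxS => dndnxxdnMxS   [X → d n M]
dndnxxdnMxS => dndnxxdnxxS   [M → x]
dndnxxdnxxS => dndnxxdnxxx   [S → x]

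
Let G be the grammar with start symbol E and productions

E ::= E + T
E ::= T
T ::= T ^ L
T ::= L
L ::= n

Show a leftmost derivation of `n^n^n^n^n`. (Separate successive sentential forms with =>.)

E => T => T^L => T^L^L => T^L^L^L => T^L^L^L^L => L^L^L^L^L => n^L^L^L^L => n^n^L^L^L => n^n^n^L^L => n^n^n^n^L => n^n^n^n^n

E => T   [E ::= T]
T => T^L   [T ::= T ^ L]
T^L => T^L^L   [T ::= T ^ L]
T^L^L => T^L^L^L   [T ::= T ^ L]
T^L^L^L => T^L^L^L^L   [T ::= T ^ L]
T^L^L^L^L => L^L^L^L^L   [T ::= L]
L^L^L^L^L => n^L^L^L^L   [L ::= n]
n^L^L^L^L => n^n^L^L^L   [L ::= n]
n^n^L^L^L => n^n^n^L^L   [L ::= n]
n^n^n^L^L => n^n^n^n^L   [L ::= n]
n^n^n^n^L => n^n^n^n^n   [L ::= n]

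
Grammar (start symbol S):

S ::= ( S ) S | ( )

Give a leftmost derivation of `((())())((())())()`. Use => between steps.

S=>(S)S=>((S)S)S=>((())S)S=>((())())S=>((())())(S)S=>((())())((S)S)S=>((())())((())S)S=>((())())((())())S=>((())())((())())()

S => (S)S   [S ::= ( S ) S]
(S)S => ((S)S)S   [S ::= ( S ) S]
((S)S)S => ((())S)S   [S ::= ( )]
((())S)S => ((())())S   [S ::= ( )]
((())())S => ((())())(S)S   [S ::= ( S ) S]
((())())(S)S => ((())())((S)S)S   [S ::= ( S ) S]
((())())((S)S)S => ((())())((())S)S   [S ::= ( )]
((())())((())S)S => ((())())((())())S   [S ::= ( )]
((())())((())())S => ((())())((())())()   [S ::= ( )]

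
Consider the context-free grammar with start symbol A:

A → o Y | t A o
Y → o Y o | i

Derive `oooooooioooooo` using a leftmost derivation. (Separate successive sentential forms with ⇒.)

A ⇒ oY ⇒ ooYo ⇒ oooYoo ⇒ ooooYooo ⇒ oooooYoooo ⇒ ooooooYooooo ⇒ oooooooYoooooo ⇒ oooooooioooooo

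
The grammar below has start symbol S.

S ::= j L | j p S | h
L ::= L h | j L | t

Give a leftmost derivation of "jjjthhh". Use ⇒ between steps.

S ⇒ jL ⇒ jLh ⇒ jjLh ⇒ jjLhh ⇒ jjjLhh ⇒ jjjLhhh ⇒ jjjthhh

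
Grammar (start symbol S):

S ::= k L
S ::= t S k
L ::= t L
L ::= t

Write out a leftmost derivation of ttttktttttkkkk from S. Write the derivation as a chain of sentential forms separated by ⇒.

S ⇒ tSk ⇒ ttSkk ⇒ tttSkkk ⇒ ttttSkkkk ⇒ ttttkLkkkk ⇒ ttttktLkkkk ⇒ ttttkttLkkkk ⇒ ttttktttLkkkk ⇒ ttttkttttLkkkk ⇒ ttttktttttkkkk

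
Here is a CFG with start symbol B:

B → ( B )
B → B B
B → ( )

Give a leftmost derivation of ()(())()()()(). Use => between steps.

B => BB => BBB => BBBB => BBBBB => BBBBBB => ()BBBBB => ()(B)BBBB => ()(())BBBB => ()(())()BBB => ()(())()()BB => ()(())()()()B => ()(())()()()()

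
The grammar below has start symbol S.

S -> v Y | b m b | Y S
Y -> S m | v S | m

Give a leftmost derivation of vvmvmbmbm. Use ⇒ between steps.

S ⇒ vY ⇒ vvS ⇒ vvYS ⇒ vvmS ⇒ vvmvY ⇒ vvmvSm ⇒ vvmvYSm ⇒ vvmvmSm ⇒ vvmvmbmbm

S ⇒ vY   [S -> v Y]
vY ⇒ vvS   [Y -> v S]
vvS ⇒ vvYS   [S -> Y S]
vvYS ⇒ vvmS   [Y -> m]
vvmS ⇒ vvmvY   [S -> v Y]
vvmvY ⇒ vvmvSm   [Y -> S m]
vvmvSm ⇒ vvmvYSm   [S -> Y S]
vvmvYSm ⇒ vvmvmSm   [Y -> m]
vvmvmSm ⇒ vvmvmbmbm   [S -> b m b]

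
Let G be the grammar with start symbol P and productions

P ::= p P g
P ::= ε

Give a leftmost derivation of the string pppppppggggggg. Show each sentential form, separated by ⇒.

P ⇒ pPg   [P ::= p P g]
pPg ⇒ ppPgg   [P ::= p P g]
ppPgg ⇒ pppPggg   [P ::= p P g]
pppPggg ⇒ ppppPgggg   [P ::= p P g]
ppppPgggg ⇒ pppppPggggg   [P ::= p P g]
pppppPggggg ⇒ ppppppPgggggg   [P ::= p P g]
ppppppPgggggg ⇒ pppppppPggggggg   [P ::= p P g]
pppppppPggggggg ⇒ pppppppggggggg   [P ::= ε]

P⇒pPg⇒ppPgg⇒pppPggg⇒ppppPgggg⇒pppppPggggg⇒ppppppPgggggg⇒pppppppPggggggg⇒pppppppggggggg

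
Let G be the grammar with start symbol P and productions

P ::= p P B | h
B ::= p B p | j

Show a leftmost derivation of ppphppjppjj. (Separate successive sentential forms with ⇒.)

P ⇒ pPB ⇒ ppPBB ⇒ pppPBBB ⇒ ppphBBB ⇒ ppphpBpBB ⇒ ppphppBppBB ⇒ ppphppjppBB ⇒ ppphppjppjB ⇒ ppphppjppjj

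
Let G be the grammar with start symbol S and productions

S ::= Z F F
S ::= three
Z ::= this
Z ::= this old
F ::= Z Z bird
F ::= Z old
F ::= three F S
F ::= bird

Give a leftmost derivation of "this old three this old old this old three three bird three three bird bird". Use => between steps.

S => Z F F   [S ::= Z F F]
Z F F => this old F F   [Z ::= this old]
this old F F => this old three F S F   [F ::= three F S]
this old three F S F => this old three Z old S F   [F ::= Z old]
this old three Z old S F => this old three this old old S F   [Z ::= this old]
this old three this old old S F => this old three this old old Z F F F   [S ::= Z F F]
this old three this old old Z F F F => this old three this old old this old F F F   [Z ::= this old]
this old three this old old this old F F F => this old three this old old this old three F S F F   [F ::= three F S]
this old three this old old this old three F S F F => this old three this old old this old three three F S S F F   [F ::= three F S]
this old three this old old this old three three F S S F F => this old three this old old this old three three bird S S F F   [F ::= bird]
this old three this old old this old three three bird S S F F => this old three this old old this old three three bird three S F F   [S ::= three]
this old three this old old this old three three bird three S F F => this old three this old old this old three three bird three three F F   [S ::= three]
this old three this old old this old three three bird three three F F => this old three this old old this old three three bird three three bird F   [F ::= bird]
this old three this old old this old three three bird three three bird F => this old three this old old this old three three bird three three bird bird   [F ::= bird]

S => Z F F => this old F F => this old three F S F => this old three Z old S F => this old three this old old S F => this old three this old old Z F F F => this old three this old old this old F F F => this old three this old old this old three F S F F => this old three this old old this old three three F S S F F => this old three this old old this old three three bird S S F F => this old three this old old this old three three bird three S F F => this old three this old old this old three three bird three three F F => this old three this old old this old three three bird three three bird F => this old three this old old this old three three bird three three bird bird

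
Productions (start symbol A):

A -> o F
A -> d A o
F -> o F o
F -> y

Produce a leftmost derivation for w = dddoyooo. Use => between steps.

A => dAo   [A -> d A o]
dAo => ddAoo   [A -> d A o]
ddAoo => dddAooo   [A -> d A o]
dddAooo => dddoFooo   [A -> o F]
dddoFooo => dddoyooo   [F -> y]

A => dAo => ddAoo => dddAooo => dddoFooo => dddoyooo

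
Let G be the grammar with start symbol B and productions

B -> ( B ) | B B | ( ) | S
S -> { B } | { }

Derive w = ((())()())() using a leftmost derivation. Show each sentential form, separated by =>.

B=>BB=>(B)B=>(BB)B=>(BBB)B=>((B)BB)B=>((())BB)B=>((())()B)B=>((())()())B=>((())()())()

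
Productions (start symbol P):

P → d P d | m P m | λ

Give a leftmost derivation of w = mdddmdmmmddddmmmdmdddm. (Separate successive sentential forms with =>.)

P => mPm   [P → m P m]
mPm => mdPdm   [P → d P d]
mdPdm => mddPddm   [P → d P d]
mddPddm => mdddPdddm   [P → d P d]
mdddPdddm => mdddmPmdddm   [P → m P m]
mdddmPmdddm => mdddmdPdmdddm   [P → d P d]
mdddmdPdmdddm => mdddmdmPmdmdddm   [P → m P m]
mdddmdmPmdmdddm => mdddmdmmPmmdmdddm   [P → m P m]
mdddmdmmPmmdmdddm => mdddmdmmmPmmmdmdddm   [P → m P m]
mdddmdmmmPmmmdmdddm => mdddmdmmmdPdmmmdmdddm   [P → d P d]
mdddmdmmmdPdmmmdmdddm => mdddmdmmmddPddmmmdmdddm   [P → d P d]
mdddmdmmmddPddmmmdmdddm => mdddmdmmmddddmmmdmdddm   [P → λ]

P => mPm => mdPdm => mddPddm => mdddPdddm => mdddmPmdddm => mdddmdPdmdddm => mdddmdmPmdmdddm => mdddmdmmPmmdmdddm => mdddmdmmmPmmmdmdddm => mdddmdmmmdPdmmmdmdddm => mdddmdmmmddPddmmmdmdddm => mdddmdmmmddddmmmdmdddm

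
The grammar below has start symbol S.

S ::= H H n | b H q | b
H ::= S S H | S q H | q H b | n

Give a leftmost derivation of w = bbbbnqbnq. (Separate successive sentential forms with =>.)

S => bHq   [S ::= b H q]
bHq => bSSHq   [H ::= S S H]
bSSHq => bbHqSHq   [S ::= b H q]
bbHqSHq => bbSSHqSHq   [H ::= S S H]
bbSSHqSHq => bbbSHqSHq   [S ::= b]
bbbSHqSHq => bbbbHqSHq   [S ::= b]
bbbbHqSHq => bbbbnqSHq   [H ::= n]
bbbbnqSHq => bbbbnqbHq   [S ::= b]
bbbbnqbHq => bbbbnqbnq   [H ::= n]

S => bHq => bSSHq => bbHqSHq => bbSSHqSHq => bbbSHqSHq => bbbbHqSHq => bbbbnqSHq => bbbbnqbHq => bbbbnqbnq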